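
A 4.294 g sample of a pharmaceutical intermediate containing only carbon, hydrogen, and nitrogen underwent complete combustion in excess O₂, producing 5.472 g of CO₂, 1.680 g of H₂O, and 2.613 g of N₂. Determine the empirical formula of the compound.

mol C = 5.472 g CO₂ ÷ 44.009 g/mol = 0.12434 mol
mol H = 2 × 1.680 g H₂O ÷ 18.015 g/mol = 0.18651 mol
mol N = 2 × 2.613 g N₂ ÷ 28.014 g/mol = 0.18655 mol
Divide by the smallest (0.12434 mol): C 1.000, H 1.500, N 1.500
Multiplying each by 2 gives whole numbers: C 2.00, H 3.00, N 3.00

C2H3N3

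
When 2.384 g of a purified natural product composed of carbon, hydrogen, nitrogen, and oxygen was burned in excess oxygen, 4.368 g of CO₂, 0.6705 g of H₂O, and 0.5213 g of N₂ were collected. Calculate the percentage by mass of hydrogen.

mol C = 4.368 g CO₂ ÷ 44.009 g/mol = 0.099252 mol
mol H = 2 × 0.6705 g H₂O ÷ 18.015 g/mol = 0.074438 mol
mol N = 2 × 0.5213 g N₂ ÷ 28.014 g/mol = 0.037217 mol
mass O = 2.384 − (1.1921 + 0.075033 + 0.52130) = 0.59555 g → mol O = 0.59555 ÷ 15.999 = 0.037224 mol
mass % H = 0.075033 g ÷ 2.384 g × 100%

3.15%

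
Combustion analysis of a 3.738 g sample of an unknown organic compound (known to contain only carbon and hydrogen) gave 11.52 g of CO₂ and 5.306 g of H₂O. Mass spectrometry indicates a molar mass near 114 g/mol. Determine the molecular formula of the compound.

C8H18

mol C = 11.52 g CO₂ ÷ 44.009 g/mol = 0.26176 mol
mol H = 2 × 5.306 g H₂O ÷ 18.015 g/mol = 0.58906 mol
Divide by the smallest (0.26176 mol): C 1.000, H 2.250
Multiplying each by 4 gives whole numbers: C 4.00, H 9.00
Empirical formula: C4H9
Empirical-formula mass = 57.12 g/mol; 114 ÷ 57.12 ≈ 2, so the molecular formula is C8H18.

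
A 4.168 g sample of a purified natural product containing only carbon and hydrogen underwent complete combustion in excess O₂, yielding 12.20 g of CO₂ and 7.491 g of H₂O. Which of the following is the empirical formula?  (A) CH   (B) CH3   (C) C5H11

mol C = 12.20 g CO₂ ÷ 44.009 g/mol = 0.27722 mol
mol H = 2 × 7.491 g H₂O ÷ 18.015 g/mol = 0.83164 mol
Divide by the smallest (0.27722 mol): C 1.000, H 3.000

(B) CH3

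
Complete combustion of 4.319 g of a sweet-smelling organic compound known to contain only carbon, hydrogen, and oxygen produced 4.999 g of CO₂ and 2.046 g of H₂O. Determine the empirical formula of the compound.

mol C = 4.999 g CO₂ ÷ 44.009 g/mol = 0.11359 mol
mol H = 2 × 2.046 g H₂O ÷ 18.015 g/mol = 0.22714 mol
mass O = 4.319 − (1.3643 + 0.22896) = 2.7257 g → mol O = 2.7257 ÷ 15.999 = 0.17037 mol
Divide by the smallest (0.11359 mol): C 1.000, H 2.000, O 1.500
Multiplying each by 2 gives whole numbers: C 2.00, H 4.00, O 3.00

C2H4O3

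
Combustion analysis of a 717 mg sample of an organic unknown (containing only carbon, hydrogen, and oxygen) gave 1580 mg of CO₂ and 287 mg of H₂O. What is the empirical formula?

C9H8O4

mol C = 1.58 g CO₂ ÷ 44.009 g/mol = 0.03590 mol
mol H = 2 × 0.287 g H₂O ÷ 18.015 g/mol = 0.03186 mol
mass O = 0.717 − (0.4312 + 0.03212) = 0.2537 g → mol O = 0.2537 ÷ 15.999 = 0.01586 mol
Divide by the smallest (0.01586 mol): C 2.264, H 2.010, O 1.000
Multiplying each by 4 gives whole numbers: C 9.06, H 8.04, O 4.00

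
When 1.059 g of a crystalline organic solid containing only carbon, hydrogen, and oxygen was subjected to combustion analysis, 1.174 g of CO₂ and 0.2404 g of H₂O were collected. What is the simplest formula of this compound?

C3H3O5

mol C = 1.174 g CO₂ ÷ 44.009 g/mol = 0.026676 mol
mol H = 2 × 0.2404 g H₂O ÷ 18.015 g/mol = 0.026689 mol
mass O = 1.059 − (0.32041 + 0.026902) = 0.71169 g → mol O = 0.71169 ÷ 15.999 = 0.044483 mol
Divide by the smallest (0.026676 mol): C 1.000, H 1.000, O 1.668
Multiplying each by 3 gives whole numbers: C 3.00, H 3.00, O 5.00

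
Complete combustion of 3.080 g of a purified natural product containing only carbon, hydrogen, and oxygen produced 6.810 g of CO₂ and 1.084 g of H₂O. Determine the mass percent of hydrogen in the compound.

3.94%

mol C = 6.810 g CO₂ ÷ 44.009 g/mol = 0.15474 mol
mol H = 2 × 1.084 g H₂O ÷ 18.015 g/mol = 0.12034 mol
mass O = 3.080 − (1.8586 + 0.12131) = 1.1001 g → mol O = 1.1001 ÷ 15.999 = 0.068760 mol
mass % H = 0.12131 g ÷ 3.080 g × 100%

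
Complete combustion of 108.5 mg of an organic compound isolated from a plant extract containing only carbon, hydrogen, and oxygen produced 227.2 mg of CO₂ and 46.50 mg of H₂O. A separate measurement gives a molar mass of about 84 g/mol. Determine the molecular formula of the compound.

C4H4O2

mol C = 0.2272 g CO₂ ÷ 44.009 g/mol = 0.0051626 mol
mol H = 2 × 0.04650 g H₂O ÷ 18.015 g/mol = 0.0051624 mol
mass O = 0.1085 − (0.062008 + 0.0052037) = 0.041289 g → mol O = 0.041289 ÷ 15.999 = 0.0025807 mol
Divide by the smallest (0.0025807 mol): C 2.000, H 2.000, O 1.000
Empirical formula: C2H2O
Empirical-formula mass = 42.04 g/mol; 84 ÷ 42.04 ≈ 2, so the molecular formula is C4H4O2.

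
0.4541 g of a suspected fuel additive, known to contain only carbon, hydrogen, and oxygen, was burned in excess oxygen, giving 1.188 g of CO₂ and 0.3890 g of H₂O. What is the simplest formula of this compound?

C5H8O

mol C = 1.188 g CO₂ ÷ 44.009 g/mol = 0.026994 mol
mol H = 2 × 0.3890 g H₂O ÷ 18.015 g/mol = 0.043186 mol
mass O = 0.4541 − (0.32423 + 0.043532) = 0.086338 g → mol O = 0.086338 ÷ 15.999 = 0.0053964 mol
Divide by the smallest (0.0053964 mol): C 5.002, H 8.003, O 1.000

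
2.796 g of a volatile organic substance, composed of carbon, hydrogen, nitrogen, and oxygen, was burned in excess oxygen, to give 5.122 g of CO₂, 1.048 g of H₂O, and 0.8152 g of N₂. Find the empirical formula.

mol C = 5.122 g CO₂ ÷ 44.009 g/mol = 0.11639 mol
mol H = 2 × 1.048 g H₂O ÷ 18.015 g/mol = 0.11635 mol
mol N = 2 × 0.8152 g N₂ ÷ 28.014 g/mol = 0.058199 mol
mass O = 2.796 − (1.3979 + 0.11728 + 0.81520) = 0.46562 g → mol O = 0.46562 ÷ 15.999 = 0.029103 mol
Divide by the smallest (0.029103 mol): C 3.999, H 3.998, N 2.000, O 1.000

C4H4N2O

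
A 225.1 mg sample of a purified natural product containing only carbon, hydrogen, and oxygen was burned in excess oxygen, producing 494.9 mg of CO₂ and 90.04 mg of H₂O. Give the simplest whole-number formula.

C9H8O4

mol C = 0.4949 g CO₂ ÷ 44.009 g/mol = 0.011245 mol
mol H = 2 × 0.09004 g H₂O ÷ 18.015 g/mol = 0.0099961 mol
mass O = 0.2251 − (0.13507 + 0.010076) = 0.079955 g → mol O = 0.079955 ÷ 15.999 = 0.0049975 mol
Divide by the smallest (0.0049975 mol): C 2.250, H 2.000, O 1.000
Multiplying each by 4 gives whole numbers: C 9.00, H 8.00, O 4.00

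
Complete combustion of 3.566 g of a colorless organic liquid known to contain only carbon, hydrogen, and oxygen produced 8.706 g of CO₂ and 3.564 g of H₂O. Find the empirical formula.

C4H8O

mol C = 8.706 g CO₂ ÷ 44.009 g/mol = 0.19782 mol
mol H = 2 × 3.564 g H₂O ÷ 18.015 g/mol = 0.39567 mol
mass O = 3.566 − (2.3761 + 0.39884) = 0.79111 g → mol O = 0.79111 ÷ 15.999 = 0.049447 mol
Divide by the smallest (0.049447 mol): C 4.001, H 8.002, O 1.000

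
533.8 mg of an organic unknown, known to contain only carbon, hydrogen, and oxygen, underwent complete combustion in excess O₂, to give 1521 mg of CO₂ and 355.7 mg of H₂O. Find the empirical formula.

C7H8O

mol C = 1.521 g CO₂ ÷ 44.009 g/mol = 0.034561 mol
mol H = 2 × 0.3557 g H₂O ÷ 18.015 g/mol = 0.039489 mol
mass O = 0.5338 − (0.41511 + 0.039805) = 0.078881 g → mol O = 0.078881 ÷ 15.999 = 0.0049304 mol
Divide by the smallest (0.0049304 mol): C 7.010, H 8.009, O 1.000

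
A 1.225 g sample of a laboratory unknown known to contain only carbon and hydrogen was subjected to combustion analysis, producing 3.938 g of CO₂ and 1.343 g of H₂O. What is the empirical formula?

C3H5

mol C = 3.938 g CO₂ ÷ 44.009 g/mol = 0.089482 mol
mol H = 2 × 1.343 g H₂O ÷ 18.015 g/mol = 0.14910 mol
Divide by the smallest (0.089482 mol): C 1.000, H 1.666
Multiplying each by 3 gives whole numbers: C 3.00, H 5.00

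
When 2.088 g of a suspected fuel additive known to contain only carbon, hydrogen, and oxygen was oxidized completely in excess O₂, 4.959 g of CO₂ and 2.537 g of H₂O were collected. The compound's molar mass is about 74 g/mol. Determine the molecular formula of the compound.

mol C = 4.959 g CO₂ ÷ 44.009 g/mol = 0.11268 mol
mol H = 2 × 2.537 g H₂O ÷ 18.015 g/mol = 0.28165 mol
mass O = 2.088 − (1.3534 + 0.28391) = 0.45068 g → mol O = 0.45068 ÷ 15.999 = 0.028169 mol
Divide by the smallest (0.028169 mol): C 4.000, H 9.999, O 1.000
Empirical formula: C4H10O
Empirical-formula mass = 74.12 g/mol; 74 ÷ 74.12 ≈ 1, so the molecular formula is C4H10O.

C4H10O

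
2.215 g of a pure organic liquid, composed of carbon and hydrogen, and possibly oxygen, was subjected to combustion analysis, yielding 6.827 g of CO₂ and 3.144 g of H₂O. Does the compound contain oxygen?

mol C = 6.827 g CO₂ ÷ 44.009 g/mol = 0.15513 mol
mol H = 2 × 3.144 g H₂O ÷ 18.015 g/mol = 0.34904 mol
C and H together account for 2.2151 g — essentially the entire 2.215 g sample — so the compound contains no oxygen.

no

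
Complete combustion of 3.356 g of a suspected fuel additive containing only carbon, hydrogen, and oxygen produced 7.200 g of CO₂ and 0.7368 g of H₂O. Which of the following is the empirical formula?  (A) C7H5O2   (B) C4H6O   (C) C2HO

(C) C2HO

mol C = 7.200 g CO₂ ÷ 44.009 g/mol = 0.16360 mol
mol H = 2 × 0.7368 g H₂O ÷ 18.015 g/mol = 0.081799 mol
mass O = 3.356 − (1.9650 + 0.082453) = 1.3085 g → mol O = 1.3085 ÷ 15.999 = 0.081787 mol
Divide by the smallest (0.081787 mol): C 2.000, H 1.000, O 1.000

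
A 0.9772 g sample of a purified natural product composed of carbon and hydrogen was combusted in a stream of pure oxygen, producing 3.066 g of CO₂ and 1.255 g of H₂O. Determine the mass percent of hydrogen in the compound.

mol C = 3.066 g CO₂ ÷ 44.009 g/mol = 0.069668 mol
mol H = 2 × 1.255 g H₂O ÷ 18.015 g/mol = 0.13933 mol
mass % H = 0.14044 g ÷ 0.9772 g × 100%

14.37%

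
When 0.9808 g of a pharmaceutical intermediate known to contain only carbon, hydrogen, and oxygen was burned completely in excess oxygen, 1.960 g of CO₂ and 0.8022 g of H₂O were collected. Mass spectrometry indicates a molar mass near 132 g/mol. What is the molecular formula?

mol C = 1.960 g CO₂ ÷ 44.009 g/mol = 0.044536 mol
mol H = 2 × 0.8022 g H₂O ÷ 18.015 g/mol = 0.089059 mol
mass O = 0.9808 − (0.53493 + 0.089772) = 0.35610 g → mol O = 0.35610 ÷ 15.999 = 0.022258 mol
Divide by the smallest (0.022258 mol): C 2.001, H 4.001, O 1.000
Empirical formula: C2H4O
Empirical-formula mass = 44.05 g/mol; 132 ÷ 44.05 ≈ 3, so the molecular formula is C6H12O3.

C6H12O3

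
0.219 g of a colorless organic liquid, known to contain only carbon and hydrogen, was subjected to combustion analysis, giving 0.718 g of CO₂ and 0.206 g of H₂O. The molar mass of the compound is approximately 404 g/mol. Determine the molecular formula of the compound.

mol C = 0.718 g CO₂ ÷ 44.009 g/mol = 0.01631 mol
mol H = 2 × 0.206 g H₂O ÷ 18.015 g/mol = 0.02287 mol
Divide by the smallest (0.01631 mol): C 1.000, H 1.402
Multiplying each by 5 gives whole numbers: C 5.00, H 7.01
Empirical formula: C5H7
Empirical-formula mass = 67.11 g/mol; 404 ÷ 67.11 ≈ 6, so the molecular formula is C30H42.

C30H42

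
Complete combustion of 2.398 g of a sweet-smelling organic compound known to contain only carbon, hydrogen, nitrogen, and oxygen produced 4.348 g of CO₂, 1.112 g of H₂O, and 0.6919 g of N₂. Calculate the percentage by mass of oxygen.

mol C = 4.348 g CO₂ ÷ 44.009 g/mol = 0.098798 mol
mol H = 2 × 1.112 g H₂O ÷ 18.015 g/mol = 0.12345 mol
mol N = 2 × 0.6919 g N₂ ÷ 28.014 g/mol = 0.049397 mol
mass O = 2.398 − (1.1867 + 0.12444 + 0.69190) = 0.39500 g → mol O = 0.39500 ÷ 15.999 = 0.024689 mol
mass % O = 0.39500 g ÷ 2.398 g × 100%

16.47%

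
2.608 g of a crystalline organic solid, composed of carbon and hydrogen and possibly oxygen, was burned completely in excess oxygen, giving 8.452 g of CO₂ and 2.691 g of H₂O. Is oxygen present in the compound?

mol C = 8.452 g CO₂ ÷ 44.009 g/mol = 0.19205 mol
mol H = 2 × 2.691 g H₂O ÷ 18.015 g/mol = 0.29875 mol
C and H together account for 2.6079 g — essentially the entire 2.608 g sample — so the compound contains no oxygen.

no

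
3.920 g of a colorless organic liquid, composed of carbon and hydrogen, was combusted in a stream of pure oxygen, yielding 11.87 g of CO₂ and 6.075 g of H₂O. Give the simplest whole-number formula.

mol C = 11.87 g CO₂ ÷ 44.009 g/mol = 0.26972 mol
mol H = 2 × 6.075 g H₂O ÷ 18.015 g/mol = 0.67444 mol
Divide by the smallest (0.26972 mol): C 1.000, H 2.501
Multiplying each by 2 gives whole numbers: C 2.00, H 5.00

C2H5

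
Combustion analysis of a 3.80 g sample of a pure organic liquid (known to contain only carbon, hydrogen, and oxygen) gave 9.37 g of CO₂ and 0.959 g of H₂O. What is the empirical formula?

C6H3O2

mol C = 9.37 g CO₂ ÷ 44.009 g/mol = 0.2129 mol
mol H = 2 × 0.959 g H₂O ÷ 18.015 g/mol = 0.1065 mol
mass O = 3.80 − (2.557 + 0.1073) = 1.135 g → mol O = 1.135 ÷ 15.999 = 0.07097 mol
Divide by the smallest (0.07097 mol): C 3.000, H 1.500, O 1.000
Multiplying each by 2 gives whole numbers: C 6.00, H 3.00, O 2.00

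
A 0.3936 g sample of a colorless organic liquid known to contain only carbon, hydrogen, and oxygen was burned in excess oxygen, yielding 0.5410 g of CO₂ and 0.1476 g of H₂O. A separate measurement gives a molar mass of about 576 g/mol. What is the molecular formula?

mol C = 0.5410 g CO₂ ÷ 44.009 g/mol = 0.012293 mol
mol H = 2 × 0.1476 g H₂O ÷ 18.015 g/mol = 0.016386 mol
mass O = 0.3936 − (0.14765 + 0.016517) = 0.22943 g → mol O = 0.22943 ÷ 15.999 = 0.014340 mol
Divide by the smallest (0.012293 mol): C 1.000, H 1.333, O 1.167
Multiplying each by 6 gives whole numbers: C 6.00, H 8.00, O 7.00
Empirical formula: C6H8O7
Empirical-formula mass = 192.12 g/mol; 576 ÷ 192.12 ≈ 3, so the molecular formula is C18H24O21.

C18H24O21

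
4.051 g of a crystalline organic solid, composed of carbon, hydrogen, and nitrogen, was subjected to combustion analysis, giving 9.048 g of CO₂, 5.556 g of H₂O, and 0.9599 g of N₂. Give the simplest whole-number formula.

mol C = 9.048 g CO₂ ÷ 44.009 g/mol = 0.20559 mol
mol H = 2 × 5.556 g H₂O ÷ 18.015 g/mol = 0.61682 mol
mol N = 2 × 0.9599 g N₂ ÷ 28.014 g/mol = 0.068530 mol
Divide by the smallest (0.068530 mol): C 3.000, H 9.001, N 1.000

C3H9N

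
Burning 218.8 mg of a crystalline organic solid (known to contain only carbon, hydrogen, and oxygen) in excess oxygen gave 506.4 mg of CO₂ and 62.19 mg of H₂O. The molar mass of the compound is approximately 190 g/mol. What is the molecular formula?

C10H6O4

mol C = 0.5064 g CO₂ ÷ 44.009 g/mol = 0.011507 mol
mol H = 2 × 0.06219 g H₂O ÷ 18.015 g/mol = 0.0069042 mol
mass O = 0.2188 − (0.13821 + 0.0069595) = 0.073633 g → mol O = 0.073633 ÷ 15.999 = 0.0046024 mol
Divide by the smallest (0.0046024 mol): C 2.500, H 1.500, O 1.000
Multiplying each by 2 gives whole numbers: C 5.00, H 3.00, O 2.00
Empirical formula: C5H3O2
Empirical-formula mass = 95.08 g/mol; 190 ÷ 95.08 ≈ 2, so the molecular formula is C10H6O4.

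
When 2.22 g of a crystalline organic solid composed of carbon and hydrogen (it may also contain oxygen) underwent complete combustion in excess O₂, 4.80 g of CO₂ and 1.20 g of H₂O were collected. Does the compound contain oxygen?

mol C = 4.80 g CO₂ ÷ 44.009 g/mol = 0.1091 mol
mol H = 2 × 1.20 g H₂O ÷ 18.015 g/mol = 0.1332 mol
C and H account for only 1.444 g of the 2.22 g sample; the remaining 0.7757 g must be oxygen.

yes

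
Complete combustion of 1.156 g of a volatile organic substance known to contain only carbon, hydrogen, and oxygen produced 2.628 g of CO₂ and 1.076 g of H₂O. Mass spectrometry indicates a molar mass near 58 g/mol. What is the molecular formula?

C3H6O

mol C = 2.628 g CO₂ ÷ 44.009 g/mol = 0.059715 mol
mol H = 2 × 1.076 g H₂O ÷ 18.015 g/mol = 0.11946 mol
mass O = 1.156 − (0.71724 + 0.12041) = 0.31835 g → mol O = 0.31835 ÷ 15.999 = 0.019898 mol
Divide by the smallest (0.019898 mol): C 3.001, H 6.003, O 1.000
Empirical formula: C3H6O
Empirical-formula mass = 58.08 g/mol; 58 ÷ 58.08 ≈ 1, so the molecular formula is C3H6O.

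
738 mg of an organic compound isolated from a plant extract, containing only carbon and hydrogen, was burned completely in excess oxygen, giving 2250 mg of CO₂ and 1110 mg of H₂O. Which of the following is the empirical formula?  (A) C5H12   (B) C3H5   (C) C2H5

(A) C5H12

mol C = 2.25 g CO₂ ÷ 44.009 g/mol = 0.05113 mol
mol H = 2 × 1.11 g H₂O ÷ 18.015 g/mol = 0.1232 mol
Divide by the smallest (0.05113 mol): C 1.000, H 2.410
Multiplying each by 5 gives whole numbers: C 5.00, H 12.05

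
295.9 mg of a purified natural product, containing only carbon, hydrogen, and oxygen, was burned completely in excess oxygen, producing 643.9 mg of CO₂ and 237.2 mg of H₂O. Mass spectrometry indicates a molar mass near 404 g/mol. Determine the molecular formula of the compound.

C20H36O8

mol C = 0.6439 g CO₂ ÷ 44.009 g/mol = 0.014631 mol
mol H = 2 × 0.2372 g H₂O ÷ 18.015 g/mol = 0.026334 mol
mass O = 0.2959 − (0.17573 + 0.026544) = 0.093622 g → mol O = 0.093622 ÷ 15.999 = 0.0058517 mol
Divide by the smallest (0.0058517 mol): C 2.500, H 4.500, O 1.000
Multiplying each by 2 gives whole numbers: C 5.00, H 9.00, O 2.00
Empirical formula: C5H9O2
Empirical-formula mass = 101.12 g/mol; 404 ÷ 101.12 ≈ 4, so the molecular formula is C20H36O8.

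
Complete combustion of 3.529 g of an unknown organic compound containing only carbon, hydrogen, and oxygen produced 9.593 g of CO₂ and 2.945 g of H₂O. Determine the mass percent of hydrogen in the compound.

mol C = 9.593 g CO₂ ÷ 44.009 g/mol = 0.21798 mol
mol H = 2 × 2.945 g H₂O ÷ 18.015 g/mol = 0.32695 mol
mass O = 3.529 − (2.6181 + 0.32957) = 0.58130 g → mol O = 0.58130 ÷ 15.999 = 0.036333 mol
mass % H = 0.32957 g ÷ 3.529 g × 100%

9.34%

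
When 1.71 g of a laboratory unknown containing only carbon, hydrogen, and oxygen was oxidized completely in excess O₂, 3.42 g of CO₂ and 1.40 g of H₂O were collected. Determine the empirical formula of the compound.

mol C = 3.42 g CO₂ ÷ 44.009 g/mol = 0.07771 mol
mol H = 2 × 1.40 g H₂O ÷ 18.015 g/mol = 0.1554 mol
mass O = 1.71 − (0.9334 + 0.1567) = 0.6199 g → mol O = 0.6199 ÷ 15.999 = 0.03875 mol
Divide by the smallest (0.03875 mol): C 2.006, H 4.011, O 1.000

C2H4O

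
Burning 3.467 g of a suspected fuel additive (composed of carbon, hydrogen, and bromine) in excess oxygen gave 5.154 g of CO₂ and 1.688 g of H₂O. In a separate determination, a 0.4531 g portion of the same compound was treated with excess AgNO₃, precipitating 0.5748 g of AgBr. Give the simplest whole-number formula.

C5H8Br

mol C = 5.154 g CO₂ ÷ 44.009 g/mol = 0.11711 mol
mol H = 2 × 1.688 g H₂O ÷ 18.015 g/mol = 0.18740 mol
From the AgBr data: mol Br per gram of compound = (0.5748 ÷ 187.772) ÷ 0.4531 = 0.0067560 mol/g, so in the 3.467 g combustion sample mol Br = 0.023423 mol
Divide by the smallest (0.023423 mol): C 5.000, H 8.001, Br 1.000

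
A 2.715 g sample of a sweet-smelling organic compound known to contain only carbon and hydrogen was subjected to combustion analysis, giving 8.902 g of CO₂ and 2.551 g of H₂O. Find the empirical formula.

C5H7

mol C = 8.902 g CO₂ ÷ 44.009 g/mol = 0.20228 mol
mol H = 2 × 2.551 g H₂O ÷ 18.015 g/mol = 0.28321 mol
Divide by the smallest (0.20228 mol): C 1.000, H 1.400
Multiplying each by 5 gives whole numbers: C 5.00, H 7.00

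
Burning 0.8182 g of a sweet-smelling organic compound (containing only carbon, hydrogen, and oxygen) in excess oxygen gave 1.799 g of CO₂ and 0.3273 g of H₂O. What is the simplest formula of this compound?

C9H8O4

mol C = 1.799 g CO₂ ÷ 44.009 g/mol = 0.040878 mol
mol H = 2 × 0.3273 g H₂O ÷ 18.015 g/mol = 0.036336 mol
mass O = 0.8182 − (0.49099 + 0.036627) = 0.29059 g → mol O = 0.29059 ÷ 15.999 = 0.018163 mol
Divide by the smallest (0.018163 mol): C 2.251, H 2.001, O 1.000
Multiplying each by 4 gives whole numbers: C 9.00, H 8.00, O 4.00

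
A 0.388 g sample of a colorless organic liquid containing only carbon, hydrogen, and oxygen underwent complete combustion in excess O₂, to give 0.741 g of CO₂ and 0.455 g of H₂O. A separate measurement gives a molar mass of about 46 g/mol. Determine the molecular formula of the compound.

mol C = 0.741 g CO₂ ÷ 44.009 g/mol = 0.01684 mol
mol H = 2 × 0.455 g H₂O ÷ 18.015 g/mol = 0.05051 mol
mass O = 0.388 − (0.2022 + 0.05092) = 0.1348 g → mol O = 0.1348 ÷ 15.999 = 0.008429 mol
Divide by the smallest (0.008429 mol): C 1.998, H 5.993, O 1.000
Empirical formula: C2H6O
Empirical-formula mass = 46.07 g/mol; 46 ÷ 46.07 ≈ 1, so the molecular formula is C2H6O.

C2H6O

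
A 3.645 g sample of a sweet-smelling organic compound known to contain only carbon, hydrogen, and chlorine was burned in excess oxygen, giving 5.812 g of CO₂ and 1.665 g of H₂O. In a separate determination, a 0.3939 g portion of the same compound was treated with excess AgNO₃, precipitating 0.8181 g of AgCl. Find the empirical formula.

mol C = 5.812 g CO₂ ÷ 44.009 g/mol = 0.13206 mol
mol H = 2 × 1.665 g H₂O ÷ 18.015 g/mol = 0.18485 mol
From the AgCl data: mol Cl per gram of compound = (0.8181 ÷ 143.318) ÷ 0.3939 = 0.014492 mol/g, so in the 3.645 g combustion sample mol Cl = 0.052822 mol
Divide by the smallest (0.052822 mol): C 2.500, H 3.499, Cl 1.000
Multiplying each by 2 gives whole numbers: C 5.00, H 7.00, Cl 2.00

C5H7Cl2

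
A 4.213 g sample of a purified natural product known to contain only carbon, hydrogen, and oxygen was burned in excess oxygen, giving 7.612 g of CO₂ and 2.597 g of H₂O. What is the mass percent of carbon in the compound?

mol C = 7.612 g CO₂ ÷ 44.009 g/mol = 0.17296 mol
mol H = 2 × 2.597 g H₂O ÷ 18.015 g/mol = 0.28832 mol
mass O = 4.213 − (2.0775 + 0.29062) = 1.8449 g → mol O = 1.8449 ÷ 15.999 = 0.11531 mol
mass % C = 2.0775 g ÷ 4.213 g × 100%

49.31%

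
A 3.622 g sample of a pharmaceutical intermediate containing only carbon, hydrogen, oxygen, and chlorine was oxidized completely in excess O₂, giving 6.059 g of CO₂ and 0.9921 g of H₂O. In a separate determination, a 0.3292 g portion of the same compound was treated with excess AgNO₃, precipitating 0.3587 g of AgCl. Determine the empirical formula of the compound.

C5H4ClO2

mol C = 6.059 g CO₂ ÷ 44.009 g/mol = 0.13768 mol
mol H = 2 × 0.9921 g H₂O ÷ 18.015 g/mol = 0.11014 mol
From the AgCl data: mol Cl per gram of compound = (0.3587 ÷ 143.318) ÷ 0.3292 = 0.0076028 mol/g, so in the 3.622 g combustion sample mol Cl = 0.027537 mol
mass O = 3.622 − (1.6536 + 0.11102 + 0.97619) = 0.88115 g → mol O = 0.88115 ÷ 15.999 = 0.055076 mol
Divide by the smallest (0.027537 mol): C 5.000, H 4.000, Cl 1.000, O 2.000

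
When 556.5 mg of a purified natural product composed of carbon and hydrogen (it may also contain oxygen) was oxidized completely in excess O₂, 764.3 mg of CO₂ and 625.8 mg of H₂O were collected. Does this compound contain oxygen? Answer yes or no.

yes

mol C = 0.7643 g CO₂ ÷ 44.009 g/mol = 0.017367 mol
mol H = 2 × 0.6258 g H₂O ÷ 18.015 g/mol = 0.069475 mol
C and H account for only 0.27863 g of the 0.5565 g sample; the remaining 0.27787 g must be oxygen.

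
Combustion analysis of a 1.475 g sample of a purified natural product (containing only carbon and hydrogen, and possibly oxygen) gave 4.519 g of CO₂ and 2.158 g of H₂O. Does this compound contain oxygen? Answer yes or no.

mol C = 4.519 g CO₂ ÷ 44.009 g/mol = 0.10268 mol
mol H = 2 × 2.158 g H₂O ÷ 18.015 g/mol = 0.23958 mol
C and H together account for 1.4748 g — essentially the entire 1.475 g sample — so the compound contains no oxygen.

no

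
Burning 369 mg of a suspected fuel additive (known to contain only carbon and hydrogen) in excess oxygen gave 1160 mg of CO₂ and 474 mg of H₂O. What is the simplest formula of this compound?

mol C = 1.16 g CO₂ ÷ 44.009 g/mol = 0.02636 mol
mol H = 2 × 0.474 g H₂O ÷ 18.015 g/mol = 0.05262 mol
Divide by the smallest (0.02636 mol): C 1.000, H 1.996

CH2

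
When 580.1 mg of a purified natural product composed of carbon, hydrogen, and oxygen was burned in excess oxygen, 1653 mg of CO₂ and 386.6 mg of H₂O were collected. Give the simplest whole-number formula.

mol C = 1.653 g CO₂ ÷ 44.009 g/mol = 0.037560 mol
mol H = 2 × 0.3866 g H₂O ÷ 18.015 g/mol = 0.042920 mol
mass O = 0.5801 − (0.45114 + 0.043263) = 0.085698 g → mol O = 0.085698 ÷ 15.999 = 0.0053564 mol
Divide by the smallest (0.0053564 mol): C 7.012, H 8.013, O 1.000

C7H8O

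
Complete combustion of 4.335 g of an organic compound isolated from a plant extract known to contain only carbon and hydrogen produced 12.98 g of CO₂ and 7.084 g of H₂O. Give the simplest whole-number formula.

mol C = 12.98 g CO₂ ÷ 44.009 g/mol = 0.29494 mol
mol H = 2 × 7.084 g H₂O ÷ 18.015 g/mol = 0.78646 mol
Divide by the smallest (0.29494 mol): C 1.000, H 2.666
Multiplying each by 3 gives whole numbers: C 3.00, H 8.00

C3H8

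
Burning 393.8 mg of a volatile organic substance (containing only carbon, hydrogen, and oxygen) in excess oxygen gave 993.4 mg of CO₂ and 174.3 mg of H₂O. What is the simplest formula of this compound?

mol C = 0.9934 g CO₂ ÷ 44.009 g/mol = 0.022573 mol
mol H = 2 × 0.1743 g H₂O ÷ 18.015 g/mol = 0.019351 mol
mass O = 0.3938 − (0.27112 + 0.019505) = 0.10317 g → mol O = 0.10317 ÷ 15.999 = 0.0064488 mol
Divide by the smallest (0.0064488 mol): C 3.500, H 3.001, O 1.000
Multiplying each by 2 gives whole numbers: C 7.00, H 6.00, O 2.00

C7H6O2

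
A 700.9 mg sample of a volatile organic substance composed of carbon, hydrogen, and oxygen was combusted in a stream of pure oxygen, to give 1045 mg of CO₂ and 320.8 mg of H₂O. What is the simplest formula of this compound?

mol C = 1.045 g CO₂ ÷ 44.009 g/mol = 0.023745 mol
mol H = 2 × 0.3208 g H₂O ÷ 18.015 g/mol = 0.035615 mol
mass O = 0.7009 − (0.28520 + 0.035900) = 0.37980 g → mol O = 0.37980 ÷ 15.999 = 0.023739 mol
Divide by the smallest (0.023739 mol): C 1.000, H 1.500, O 1.000
Multiplying each by 2 gives whole numbers: C 2.00, H 3.00, O 2.00

C2H3O2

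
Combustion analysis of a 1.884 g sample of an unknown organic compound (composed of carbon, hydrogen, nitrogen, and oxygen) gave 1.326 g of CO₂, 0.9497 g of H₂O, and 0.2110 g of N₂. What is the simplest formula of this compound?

mol C = 1.326 g CO₂ ÷ 44.009 g/mol = 0.030130 mol
mol H = 2 × 0.9497 g H₂O ÷ 18.015 g/mol = 0.10543 mol
mol N = 2 × 0.2110 g N₂ ÷ 28.014 g/mol = 0.015064 mol
mass O = 1.884 − (0.36189 + 0.10628 + 0.21100) = 1.2048 g → mol O = 1.2048 ÷ 15.999 = 0.075306 mol
Divide by the smallest (0.015064 mol): C 2.000, H 6.999, N 1.000, O 4.999

C2H7NO5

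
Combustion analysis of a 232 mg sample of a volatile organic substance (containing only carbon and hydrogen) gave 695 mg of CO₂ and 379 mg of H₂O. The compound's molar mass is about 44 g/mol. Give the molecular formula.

C3H8

mol C = 0.695 g CO₂ ÷ 44.009 g/mol = 0.01579 mol
mol H = 2 × 0.379 g H₂O ÷ 18.015 g/mol = 0.04208 mol
Divide by the smallest (0.01579 mol): C 1.000, H 2.664
Multiplying each by 3 gives whole numbers: C 3.00, H 7.99
Empirical formula: C3H8
Empirical-formula mass = 44.10 g/mol; 44 ÷ 44.10 ≈ 1, so the molecular formula is C3H8.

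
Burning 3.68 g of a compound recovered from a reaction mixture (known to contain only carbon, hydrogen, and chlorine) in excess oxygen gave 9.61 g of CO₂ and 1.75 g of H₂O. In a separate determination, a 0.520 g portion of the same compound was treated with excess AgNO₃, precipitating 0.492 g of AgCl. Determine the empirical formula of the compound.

C9H8Cl

mol C = 9.61 g CO₂ ÷ 44.009 g/mol = 0.2184 mol
mol H = 2 × 1.75 g H₂O ÷ 18.015 g/mol = 0.1943 mol
From the AgCl data: mol Cl per gram of compound = (0.492 ÷ 143.318) ÷ 0.520 = 0.006602 mol/g, so in the 3.68 g combustion sample mol Cl = 0.02429 mol
Divide by the smallest (0.02429 mol): C 8.988, H 7.997, Cl 1.000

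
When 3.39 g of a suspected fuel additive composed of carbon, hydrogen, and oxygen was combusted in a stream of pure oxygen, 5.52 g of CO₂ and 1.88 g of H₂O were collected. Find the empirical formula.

mol C = 5.52 g CO₂ ÷ 44.009 g/mol = 0.1254 mol
mol H = 2 × 1.88 g H₂O ÷ 18.015 g/mol = 0.2087 mol
mass O = 3.39 − (1.507 + 0.2104) = 1.673 g → mol O = 1.673 ÷ 15.999 = 0.1046 mol
Divide by the smallest (0.1046 mol): C 1.199, H 1.996, O 1.000
Multiplying each by 5 gives whole numbers: C 6.00, H 9.98, O 5.00

C6H10O5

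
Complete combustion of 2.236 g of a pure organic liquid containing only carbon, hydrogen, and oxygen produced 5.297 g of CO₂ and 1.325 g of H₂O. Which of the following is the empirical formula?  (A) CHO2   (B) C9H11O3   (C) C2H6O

mol C = 5.297 g CO₂ ÷ 44.009 g/mol = 0.12036 mol
mol H = 2 × 1.325 g H₂O ÷ 18.015 g/mol = 0.14710 mol
mass O = 2.236 − (1.4457 + 0.14828) = 0.64206 g → mol O = 0.64206 ÷ 15.999 = 0.040131 mol
Divide by the smallest (0.040131 mol): C 2.999, H 3.665, O 1.000
Multiplying each by 3 gives whole numbers: C 9.00, H 11.00, O 3.00

(B) C9H11O3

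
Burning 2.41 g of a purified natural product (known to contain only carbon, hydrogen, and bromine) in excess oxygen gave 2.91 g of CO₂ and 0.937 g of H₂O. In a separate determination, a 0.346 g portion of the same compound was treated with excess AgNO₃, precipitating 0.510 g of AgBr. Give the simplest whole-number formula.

mol C = 2.91 g CO₂ ÷ 44.009 g/mol = 0.06612 mol
mol H = 2 × 0.937 g H₂O ÷ 18.015 g/mol = 0.1040 mol
From the AgBr data: mol Br per gram of compound = (0.510 ÷ 187.772) ÷ 0.346 = 0.007850 mol/g, so in the 2.41 g combustion sample mol Br = 0.01892 mol
Divide by the smallest (0.01892 mol): C 3.495, H 5.499, Br 1.000
Multiplying each by 2 gives whole numbers: C 6.99, H 11.00, Br 2.00

C7H11Br2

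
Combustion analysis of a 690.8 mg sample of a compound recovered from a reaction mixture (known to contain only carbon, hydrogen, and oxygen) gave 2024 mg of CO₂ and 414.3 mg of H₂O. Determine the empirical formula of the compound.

C8H8O

mol C = 2.024 g CO₂ ÷ 44.009 g/mol = 0.045991 mol
mol H = 2 × 0.4143 g H₂O ÷ 18.015 g/mol = 0.045995 mol
mass O = 0.6908 − (0.55239 + 0.046363) = 0.092044 g → mol O = 0.092044 ÷ 15.999 = 0.0057531 mol
Divide by the smallest (0.0057531 mol): C 7.994, H 7.995, O 1.000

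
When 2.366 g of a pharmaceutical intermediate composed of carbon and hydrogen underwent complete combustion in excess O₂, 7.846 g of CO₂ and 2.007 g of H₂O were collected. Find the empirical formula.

C4H5

mol C = 7.846 g CO₂ ÷ 44.009 g/mol = 0.17828 mol
mol H = 2 × 2.007 g H₂O ÷ 18.015 g/mol = 0.22281 mol
Divide by the smallest (0.17828 mol): C 1.000, H 1.250
Multiplying each by 4 gives whole numbers: C 4.00, H 5.00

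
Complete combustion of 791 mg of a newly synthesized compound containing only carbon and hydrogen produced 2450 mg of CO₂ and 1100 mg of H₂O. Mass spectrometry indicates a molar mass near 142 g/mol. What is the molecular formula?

C10H22

mol C = 2.45 g CO₂ ÷ 44.009 g/mol = 0.05567 mol
mol H = 2 × 1.10 g H₂O ÷ 18.015 g/mol = 0.1221 mol
Divide by the smallest (0.05567 mol): C 1.000, H 2.194
Multiplying each by 5 gives whole numbers: C 5.00, H 10.97
Empirical formula: C5H11
Empirical-formula mass = 71.14 g/mol; 142 ÷ 71.14 ≈ 2, so the molecular formula is C10H22.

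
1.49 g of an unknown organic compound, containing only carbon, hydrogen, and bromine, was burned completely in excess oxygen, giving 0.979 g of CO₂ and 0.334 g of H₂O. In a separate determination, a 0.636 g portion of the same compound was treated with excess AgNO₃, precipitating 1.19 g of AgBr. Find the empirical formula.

C3H5Br2

mol C = 0.979 g CO₂ ÷ 44.009 g/mol = 0.02225 mol
mol H = 2 × 0.334 g H₂O ÷ 18.015 g/mol = 0.03708 mol
From the AgBr data: mol Br per gram of compound = (1.19 ÷ 187.772) ÷ 0.636 = 0.009965 mol/g, so in the 1.49 g combustion sample mol Br = 0.01485 mol
Divide by the smallest (0.01485 mol): C 1.498, H 2.497, Br 1.000
Multiplying each by 2 gives whole numbers: C 3.00, H 4.99, Br 2.00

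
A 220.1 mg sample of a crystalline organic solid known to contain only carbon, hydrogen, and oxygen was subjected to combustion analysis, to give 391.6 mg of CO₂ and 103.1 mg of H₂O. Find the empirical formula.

mol C = 0.3916 g CO₂ ÷ 44.009 g/mol = 0.0088982 mol
mol H = 2 × 0.1031 g H₂O ÷ 18.015 g/mol = 0.011446 mol
mass O = 0.2201 − (0.10688 + 0.011538) = 0.10169 g → mol O = 0.10169 ÷ 15.999 = 0.0063558 mol
Divide by the smallest (0.0063558 mol): C 1.400, H 1.801, O 1.000
Multiplying each by 5 gives whole numbers: C 7.00, H 9.00, O 5.00

C7H9O5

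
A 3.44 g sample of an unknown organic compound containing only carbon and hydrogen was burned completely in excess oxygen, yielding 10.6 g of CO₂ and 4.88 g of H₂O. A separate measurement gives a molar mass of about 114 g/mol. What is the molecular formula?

mol C = 10.6 g CO₂ ÷ 44.009 g/mol = 0.2409 mol
mol H = 2 × 4.88 g H₂O ÷ 18.015 g/mol = 0.5418 mol
Divide by the smallest (0.2409 mol): C 1.000, H 2.249
Multiplying each by 4 gives whole numbers: C 4.00, H 9.00
Empirical formula: C4H9
Empirical-formula mass = 57.12 g/mol; 114 ÷ 57.12 ≈ 2, so the molecular formula is C8H18.

C8H18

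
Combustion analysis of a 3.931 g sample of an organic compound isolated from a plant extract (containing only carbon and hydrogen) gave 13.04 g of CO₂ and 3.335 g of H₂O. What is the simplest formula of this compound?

mol C = 13.04 g CO₂ ÷ 44.009 g/mol = 0.29630 mol
mol H = 2 × 3.335 g H₂O ÷ 18.015 g/mol = 0.37025 mol
Divide by the smallest (0.29630 mol): C 1.000, H 1.250
Multiplying each by 4 gives whole numbers: C 4.00, H 5.00

C4H5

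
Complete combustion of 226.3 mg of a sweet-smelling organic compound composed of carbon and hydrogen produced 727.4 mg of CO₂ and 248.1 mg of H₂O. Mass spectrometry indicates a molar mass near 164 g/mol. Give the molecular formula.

mol C = 0.7274 g CO₂ ÷ 44.009 g/mol = 0.016528 mol
mol H = 2 × 0.2481 g H₂O ÷ 18.015 g/mol = 0.027544 mol
Divide by the smallest (0.016528 mol): C 1.000, H 1.666
Multiplying each by 3 gives whole numbers: C 3.00, H 5.00
Empirical formula: C3H5
Empirical-formula mass = 41.07 g/mol; 164 ÷ 41.07 ≈ 4, so the molecular formula is C12H20.

C12H20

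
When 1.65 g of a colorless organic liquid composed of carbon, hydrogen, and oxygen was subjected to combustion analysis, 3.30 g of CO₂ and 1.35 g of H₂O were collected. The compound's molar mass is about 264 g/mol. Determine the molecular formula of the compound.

C12H24O6

mol C = 3.30 g CO₂ ÷ 44.009 g/mol = 0.07498 mol
mol H = 2 × 1.35 g H₂O ÷ 18.015 g/mol = 0.1499 mol
mass O = 1.65 − (0.9006 + 0.1511) = 0.5983 g → mol O = 0.5983 ÷ 15.999 = 0.03740 mol
Divide by the smallest (0.03740 mol): C 2.005, H 4.008, O 1.000
Empirical formula: C2H4O
Empirical-formula mass = 44.05 g/mol; 264 ÷ 44.05 ≈ 6, so the molecular formula is C12H24O6.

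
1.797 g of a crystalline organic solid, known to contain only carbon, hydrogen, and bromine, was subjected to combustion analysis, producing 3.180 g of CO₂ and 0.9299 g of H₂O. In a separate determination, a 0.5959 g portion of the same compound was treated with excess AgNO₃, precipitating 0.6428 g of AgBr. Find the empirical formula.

mol C = 3.180 g CO₂ ÷ 44.009 g/mol = 0.072258 mol
mol H = 2 × 0.9299 g H₂O ÷ 18.015 g/mol = 0.10324 mol
From the AgBr data: mol Br per gram of compound = (0.6428 ÷ 187.772) ÷ 0.5959 = 0.0057448 mol/g, so in the 1.797 g combustion sample mol Br = 0.010323 mol
Divide by the smallest (0.010323 mol): C 6.999, H 10.000, Br 1.000

C7H10Br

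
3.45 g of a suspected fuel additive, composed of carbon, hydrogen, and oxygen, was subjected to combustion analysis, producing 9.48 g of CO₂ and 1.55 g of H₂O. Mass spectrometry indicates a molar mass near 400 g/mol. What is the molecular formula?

mol C = 9.48 g CO₂ ÷ 44.009 g/mol = 0.2154 mol
mol H = 2 × 1.55 g H₂O ÷ 18.015 g/mol = 0.1721 mol
mass O = 3.45 − (2.587 + 0.1735) = 0.6892 g → mol O = 0.6892 ÷ 15.999 = 0.04308 mol
Divide by the smallest (0.04308 mol): C 5.000, H 3.994, O 1.000
Empirical formula: C5H4O
Empirical-formula mass = 80.09 g/mol; 400 ÷ 80.09 ≈ 5, so the molecular formula is C25H20O5.

C25H20O5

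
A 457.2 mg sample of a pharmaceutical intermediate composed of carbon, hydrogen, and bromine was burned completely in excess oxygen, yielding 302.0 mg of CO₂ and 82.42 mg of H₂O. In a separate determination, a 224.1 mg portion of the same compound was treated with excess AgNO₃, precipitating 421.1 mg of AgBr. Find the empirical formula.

C3H4Br2

mol C = 0.3020 g CO₂ ÷ 44.009 g/mol = 0.0068622 mol
mol H = 2 × 0.08242 g H₂O ÷ 18.015 g/mol = 0.0091502 mol
From the AgBr data: mol Br per gram of compound = (0.4211 ÷ 187.772) ÷ 0.2241 = 0.010007 mol/g, so in the 0.4572 g combustion sample mol Br = 0.0045753 mol
Divide by the smallest (0.0045753 mol): C 1.500, H 2.000, Br 1.000
Multiplying each by 2 gives whole numbers: C 3.00, H 4.00, Br 2.00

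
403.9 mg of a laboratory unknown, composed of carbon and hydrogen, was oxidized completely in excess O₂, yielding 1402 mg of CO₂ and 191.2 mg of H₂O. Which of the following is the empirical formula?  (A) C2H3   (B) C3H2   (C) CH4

(B) C3H2

mol C = 1.402 g CO₂ ÷ 44.009 g/mol = 0.031857 mol
mol H = 2 × 0.1912 g H₂O ÷ 18.015 g/mol = 0.021227 mol
Divide by the smallest (0.021227 mol): C 1.501, H 1.000
Multiplying each by 2 gives whole numbers: C 3.00, H 2.00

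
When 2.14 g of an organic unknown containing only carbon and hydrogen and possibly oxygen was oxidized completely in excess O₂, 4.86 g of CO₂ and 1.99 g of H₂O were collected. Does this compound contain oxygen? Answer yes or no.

mol C = 4.86 g CO₂ ÷ 44.009 g/mol = 0.1104 mol
mol H = 2 × 1.99 g H₂O ÷ 18.015 g/mol = 0.2209 mol
C and H account for only 1.549 g of the 2.14 g sample; the remaining 0.5909 g must be oxygen.

yes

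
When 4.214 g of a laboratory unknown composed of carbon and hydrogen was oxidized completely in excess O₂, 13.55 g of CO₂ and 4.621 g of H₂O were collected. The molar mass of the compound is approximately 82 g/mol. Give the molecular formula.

C6H10

mol C = 13.55 g CO₂ ÷ 44.009 g/mol = 0.30789 mol
mol H = 2 × 4.621 g H₂O ÷ 18.015 g/mol = 0.51302 mol
Divide by the smallest (0.30789 mol): C 1.000, H 1.666
Multiplying each by 3 gives whole numbers: C 3.00, H 5.00
Empirical formula: C3H5
Empirical-formula mass = 41.07 g/mol; 82 ÷ 41.07 ≈ 2, so the molecular formula is C6H10.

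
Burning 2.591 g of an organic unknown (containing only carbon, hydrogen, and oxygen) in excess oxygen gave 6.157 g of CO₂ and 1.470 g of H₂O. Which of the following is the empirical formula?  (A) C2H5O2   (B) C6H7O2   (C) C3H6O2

mol C = 6.157 g CO₂ ÷ 44.009 g/mol = 0.13990 mol
mol H = 2 × 1.470 g H₂O ÷ 18.015 g/mol = 0.16320 mol
mass O = 2.591 − (1.6804 + 0.16450) = 0.74612 g → mol O = 0.74612 ÷ 15.999 = 0.046635 mol
Divide by the smallest (0.046635 mol): C 3.000, H 3.499, O 1.000
Multiplying each by 2 gives whole numbers: C 6.00, H 7.00, O 2.00

(B) C6H7O2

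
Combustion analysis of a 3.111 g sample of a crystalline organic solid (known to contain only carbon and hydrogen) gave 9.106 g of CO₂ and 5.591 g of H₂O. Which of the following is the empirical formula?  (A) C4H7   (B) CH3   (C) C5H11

(B) CH3

mol C = 9.106 g CO₂ ÷ 44.009 g/mol = 0.20691 mol
mol H = 2 × 5.591 g H₂O ÷ 18.015 g/mol = 0.62070 mol
Divide by the smallest (0.20691 mol): C 1.000, H 3.000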